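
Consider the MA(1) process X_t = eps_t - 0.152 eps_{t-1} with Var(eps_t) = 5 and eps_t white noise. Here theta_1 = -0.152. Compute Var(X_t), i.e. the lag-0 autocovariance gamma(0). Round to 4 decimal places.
\gamma(0) = 5.1155

For an MA(q) process X_t = eps_t + sum_i theta_i eps_{t-i} with
Var(eps_t) = sigma^2, the variance is
  gamma(0) = sigma^2 * (1 + sum_i theta_i^2).
  sum_i theta_i^2 = (-0.152)^2 = 0.023104.
  gamma(0) = 5 * (1 + 0.023104) = 5 * 1.023104 = 5.11552, which rounds to 5.1155.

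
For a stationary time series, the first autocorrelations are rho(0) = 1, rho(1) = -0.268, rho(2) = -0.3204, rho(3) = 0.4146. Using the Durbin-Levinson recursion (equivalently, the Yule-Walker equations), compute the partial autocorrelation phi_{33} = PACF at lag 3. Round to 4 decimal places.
\phi_{33} = 0.2350

The PACF at lag k is phi_{kk}, the last component of the solution
to the Yule-Walker system G_k phi = r_k where
  (G_k)_{ij} = rho(|i - j|), (r_k)_i = rho(i), i,j = 1..k.
Equivalently, Durbin-Levinson gives phi_{kk} iteratively:
  phi_{11} = rho(1)
  phi_{kk} = [rho(k) - sum_{j=1..k-1} phi_{k-1,j} rho(k-j)]
            / [1 - sum_{j=1..k-1} phi_{k-1,j} rho(j)],
  phi_{k,j} = phi_{k-1,j} - phi_{kk} phi_{k-1,k-j},  j = 1..k-1.
Step k = 1:
  phi_11 = rho(1) = -0.268.
Step k = 2:
  phi_22 = [rho(2) - phi_11 rho(1)] / [1 - phi_11 rho(1)] = [-0.3204 - (-0.268)(-0.268)] / [1 - (-0.268)(-0.268)]
         = -0.392224 / 0.928176 = -0.422575.
  Update: phi_21 = phi_11 - phi_22 phi_11 = -0.268 - (-0.422575)(-0.268) = -0.38125.
Step k = 3:
  phi_33 = [rho(3) - phi_21 rho(2) - phi_22 rho(1)] / [1 - phi_21 rho(1) - phi_22 rho(2)]
    numerator   = 0.4146 - (-0.38125)(-0.3204) - (-0.422575)(-0.268) = 0.17919736
    denominator = 1 - (-0.38125)(-0.268) - (-0.422575)(-0.3204) = 0.76243193
  phi_33 = 0.17919736 / 0.76243193 = 0.235.
Therefore phi_{33} = 0.2350.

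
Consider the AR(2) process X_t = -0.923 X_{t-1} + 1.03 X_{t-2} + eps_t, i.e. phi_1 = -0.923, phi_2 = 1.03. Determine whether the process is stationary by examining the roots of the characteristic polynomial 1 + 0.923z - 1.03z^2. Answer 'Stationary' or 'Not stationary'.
\text{Not stationary}

The AR(p) characteristic polynomial is P(z) = 1 + 0.923z - 1.03z^2.
Stationarity requires all roots to lie outside the unit circle, i.e. |z| > 1 for every root.
Set 1 + (0.923) z + (-1.03) z^2 = 0, i.e. a z^2 + b z + c = 0 with a = -1.03, b = 0.923, c = 1.
Discriminant D = b^2 - 4ac = (0.923)^2 - 4*(-1.03)*1 = 0.851929 - (-4.12) = 4.971929.
D >= 0, so the roots are real: z = (-b +/- sqrt(D)) / (2a) = (-0.923 +/- 2.229782) / (-2.06).
  z_1 = (-0.923 + 2.229782) / (-2.06) = -0.6344,   |z_1| = 0.6344.
  z_2 = (-0.923 - 2.229782) / (-2.06) = 1.5305,   |z_2| = 1.5305.
Moduli of all roots: 0.6344, 1.5305.
All moduli strictly greater than 1? No.
Verdict: Not stationary.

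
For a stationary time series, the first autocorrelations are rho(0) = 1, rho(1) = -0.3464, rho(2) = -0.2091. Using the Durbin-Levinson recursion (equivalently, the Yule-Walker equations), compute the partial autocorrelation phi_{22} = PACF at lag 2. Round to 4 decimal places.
\phi_{22} = -0.3740

The PACF at lag k is phi_{kk}, the last component of the solution
to the Yule-Walker system G_k phi = r_k where
  (G_k)_{ij} = rho(|i - j|), (r_k)_i = rho(i), i,j = 1..k.
Equivalently, Durbin-Levinson gives phi_{kk} iteratively:
  phi_{11} = rho(1)
  phi_{kk} = [rho(k) - sum_{j=1..k-1} phi_{k-1,j} rho(k-j)]
            / [1 - sum_{j=1..k-1} phi_{k-1,j} rho(j)],
  phi_{k,j} = phi_{k-1,j} - phi_{kk} phi_{k-1,k-j},  j = 1..k-1.
Step k = 1:
  phi_11 = rho(1) = -0.3464.
Step k = 2:
  phi_22 = [rho(2) - phi_11 rho(1)] / [1 - phi_11 rho(1)] = [-0.2091 - (-0.3464)(-0.3464)] / [1 - (-0.3464)(-0.3464)]
         = -0.32909296 / 0.88000704 = -0.374.
Therefore phi_{22} = -0.3740.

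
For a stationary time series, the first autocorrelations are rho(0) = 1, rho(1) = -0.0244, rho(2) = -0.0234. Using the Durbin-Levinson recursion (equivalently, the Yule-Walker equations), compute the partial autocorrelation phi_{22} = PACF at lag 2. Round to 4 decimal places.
\phi_{22} = -0.0240

The PACF at lag k is phi_{kk}, the last component of the solution
to the Yule-Walker system G_k phi = r_k where
  (G_k)_{ij} = rho(|i - j|), (r_k)_i = rho(i), i,j = 1..k.
Equivalently, Durbin-Levinson gives phi_{kk} iteratively:
  phi_{11} = rho(1)
  phi_{kk} = [rho(k) - sum_{j=1..k-1} phi_{k-1,j} rho(k-j)]
            / [1 - sum_{j=1..k-1} phi_{k-1,j} rho(j)],
  phi_{k,j} = phi_{k-1,j} - phi_{kk} phi_{k-1,k-j},  j = 1..k-1.
Step k = 1:
  phi_11 = rho(1) = -0.0244.
Step k = 2:
  phi_22 = [rho(2) - phi_11 rho(1)] / [1 - phi_11 rho(1)] = [-0.0234 - (-0.0244)(-0.0244)] / [1 - (-0.0244)(-0.0244)]
         = -0.02399536 / 0.99940464 = -0.024.
Therefore phi_{22} = -0.0240.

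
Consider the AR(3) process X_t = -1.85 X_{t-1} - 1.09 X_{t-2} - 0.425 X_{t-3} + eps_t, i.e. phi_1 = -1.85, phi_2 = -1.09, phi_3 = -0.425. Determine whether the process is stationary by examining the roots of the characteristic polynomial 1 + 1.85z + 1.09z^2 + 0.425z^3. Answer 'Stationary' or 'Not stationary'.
\text{Not stationary}

The AR(p) characteristic polynomial is P(z) = 1 + 1.85z + 1.09z^2 + 0.425z^3.
Stationarity requires all roots to lie outside the unit circle, i.e. |z| > 1 for every root.
Degree 3: look for a simple real root z0 first, then factor out (1 - z/z0) and solve the remaining quadratic.
Testing z0 = -0.8: P(-0.8) = 1 + (1.85)(-0.8) + (1.09)(-0.8)^2 + (0.425)(-0.8)^3
  = 1 + (-1.48) + (0.6976) + (-0.2176) = 0.  So z_0 = -0.8 is a root, |z_0| = 0.8.
Divide out the factor (1 + 1.25 z) = (1 - z/z0) (since 1/z0 = -1.25):
  P(z) = (1 + 1.25 z)(1 + (0.6) z + (0.34) z^2)
  [check: z-coef 0.6 - (-1.25) = 1.85; z^2-coef 0.34 - (-1.25)(0.6) = 1.09; z^3-coef -(-1.25)(0.34) = 0.425.]
Remaining roots from the quadratic factor 1 + (0.6) z + (0.34) z^2:
  Set 1 + (0.6) z + (0.34) z^2 = 0, i.e. a z^2 + b z + c = 0 with a = 0.34, b = 0.6, c = 1.
  Discriminant D = b^2 - 4ac = (0.6)^2 - 4*(0.34)*1 = 0.36 - (1.36) = -1.
  D < 0, so the roots are the complex-conjugate pair z = (-b +/- i sqrt(-D)) / (2a) = -0.8824 +/- 1.4706i.
  For a conjugate pair |z|^2 = z * conj(z) = (product of roots) = c/a = 1/(0.34) = 2.941176, so |z| = sqrt(2.941176) = 1.715 for both roots.
Moduli of all roots: 0.8000, 1.7150, 1.7150.
All moduli strictly greater than 1? No.
Verdict: Not stationary.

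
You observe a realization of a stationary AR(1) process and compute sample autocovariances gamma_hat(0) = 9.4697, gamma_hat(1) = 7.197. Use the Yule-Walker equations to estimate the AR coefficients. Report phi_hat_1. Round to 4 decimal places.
\hat\phi_{1} = 0.7600

The Yule-Walker equations for an AR(p) process read, in matrix form,
  Gamma_p phi = r_p,   with   (Gamma_p)_{ij} = gamma(|i - j|),
                       (r_p)_i = gamma(i),   i,j = 1..p.
Substitute the sample gammas (Toeplitz matrix and right-hand side of size 1):
  Gamma_p = [[9.4697]]
  r_p     = [7.197]
With p = 1 this is the single equation gamma(0) phi_1 = gamma(1):
  phi_hat_1 = gamma(1) / gamma(0) = 7.197 / 9.4697 = 0.7600.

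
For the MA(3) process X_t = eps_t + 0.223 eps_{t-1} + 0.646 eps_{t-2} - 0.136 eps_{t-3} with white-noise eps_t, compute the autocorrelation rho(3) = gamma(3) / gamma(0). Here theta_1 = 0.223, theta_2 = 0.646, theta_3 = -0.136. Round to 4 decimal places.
\rho(3) = -0.0915

For an MA(q) process with theta_0 = 1, the autocovariance is
  gamma(k) = sigma^2 * sum_{i=0..q-k} theta_i * theta_{i+k},
and rho(k) = gamma(k) / gamma(0). Sigma^2 cancels.
  numerator   = (1)*(-0.136) = -0.136.
  denominator = (1)^2 + (0.223)^2 + (0.646)^2 + (-0.136)^2 = 1.485541.
  rho(3) = -0.136 / 1.485541 = -0.0915.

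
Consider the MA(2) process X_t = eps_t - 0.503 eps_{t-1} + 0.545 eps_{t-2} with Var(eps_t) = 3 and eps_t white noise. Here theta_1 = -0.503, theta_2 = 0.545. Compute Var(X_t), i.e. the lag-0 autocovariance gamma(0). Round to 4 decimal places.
\gamma(0) = 4.6501

For an MA(q) process X_t = eps_t + sum_i theta_i eps_{t-i} with
Var(eps_t) = sigma^2, the variance is
  gamma(0) = sigma^2 * (1 + sum_i theta_i^2).
  sum_i theta_i^2 = (-0.503)^2 + (0.545)^2 = 0.253009 + 0.297025 = 0.550034.
  gamma(0) = 3 * (1 + 0.550034) = 3 * 1.550034 = 4.650102, which rounds to 4.6501.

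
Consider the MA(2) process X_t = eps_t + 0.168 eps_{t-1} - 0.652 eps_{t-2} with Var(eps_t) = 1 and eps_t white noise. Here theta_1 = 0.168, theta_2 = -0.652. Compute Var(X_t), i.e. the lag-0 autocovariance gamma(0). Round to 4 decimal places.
\gamma(0) = 1.4533

For an MA(q) process X_t = eps_t + sum_i theta_i eps_{t-i} with
Var(eps_t) = sigma^2, the variance is
  gamma(0) = sigma^2 * (1 + sum_i theta_i^2).
  sum_i theta_i^2 = (0.168)^2 + (-0.652)^2 = 0.028224 + 0.425104 = 0.453328.
  gamma(0) = 1 * (1 + 0.453328) = 1 * 1.453328 = 1.453328, which rounds to 1.4533.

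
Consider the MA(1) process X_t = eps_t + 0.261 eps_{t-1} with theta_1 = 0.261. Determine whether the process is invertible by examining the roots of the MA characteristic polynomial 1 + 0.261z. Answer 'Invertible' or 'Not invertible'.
\text{Invertible}

The MA(q) characteristic polynomial is P(z) = 1 + 0.261z.
Invertibility requires all roots to lie outside the unit circle, i.e. |z| > 1 for every root.
This is linear in z: 1 + (0.261) z = 0  =>  z = -1/(0.261) = -3.831418,  |z| = 3.831418.
Moduli of all roots: 3.8314.
All moduli strictly greater than 1? Yes.
Verdict: Invertible.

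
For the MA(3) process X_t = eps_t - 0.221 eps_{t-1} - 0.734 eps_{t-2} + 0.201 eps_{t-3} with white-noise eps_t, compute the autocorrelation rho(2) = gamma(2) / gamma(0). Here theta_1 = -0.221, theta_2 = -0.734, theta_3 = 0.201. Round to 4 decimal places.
\rho(2) = -0.4781

For an MA(q) process with theta_0 = 1, the autocovariance is
  gamma(k) = sigma^2 * sum_{i=0..q-k} theta_i * theta_{i+k},
and rho(k) = gamma(k) / gamma(0). Sigma^2 cancels.
  numerator   = (1)*(-0.734) + (-0.221)*(0.201) = -0.778421.
  denominator = (1)^2 + (-0.221)^2 + (-0.734)^2 + (0.201)^2 = 1.627998.
  rho(2) = -0.778421 / 1.627998 = -0.4781.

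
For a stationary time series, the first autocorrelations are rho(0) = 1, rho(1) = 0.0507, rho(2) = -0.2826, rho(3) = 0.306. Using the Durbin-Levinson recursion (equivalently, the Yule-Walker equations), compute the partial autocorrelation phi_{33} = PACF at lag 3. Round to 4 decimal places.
\phi_{33} = 0.3700

The PACF at lag k is phi_{kk}, the last component of the solution
to the Yule-Walker system G_k phi = r_k where
  (G_k)_{ij} = rho(|i - j|), (r_k)_i = rho(i), i,j = 1..k.
Equivalently, Durbin-Levinson gives phi_{kk} iteratively:
  phi_{11} = rho(1)
  phi_{kk} = [rho(k) - sum_{j=1..k-1} phi_{k-1,j} rho(k-j)]
            / [1 - sum_{j=1..k-1} phi_{k-1,j} rho(j)],
  phi_{k,j} = phi_{k-1,j} - phi_{kk} phi_{k-1,k-j},  j = 1..k-1.
Step k = 1:
  phi_11 = rho(1) = 0.0507.
Step k = 2:
  phi_22 = [rho(2) - phi_11 rho(1)] / [1 - phi_11 rho(1)] = [-0.2826 - (0.0507)(0.0507)] / [1 - (0.0507)(0.0507)]
         = -0.28517049 / 0.99742951 = -0.285905.
  Update: phi_21 = phi_11 - phi_22 phi_11 = 0.0507 - (-0.285905)(0.0507) = 0.065195.
Step k = 3:
  phi_33 = [rho(3) - phi_21 rho(2) - phi_22 rho(1)] / [1 - phi_21 rho(1) - phi_22 rho(2)]
    numerator   = 0.306 - (0.065195)(-0.2826) - (-0.285905)(0.0507) = 0.33891963
    denominator = 1 - (0.065195)(0.0507) - (-0.285905)(-0.2826) = 0.91589772
  phi_33 = 0.33891963 / 0.91589772 = 0.37.
Therefore phi_{33} = 0.3700.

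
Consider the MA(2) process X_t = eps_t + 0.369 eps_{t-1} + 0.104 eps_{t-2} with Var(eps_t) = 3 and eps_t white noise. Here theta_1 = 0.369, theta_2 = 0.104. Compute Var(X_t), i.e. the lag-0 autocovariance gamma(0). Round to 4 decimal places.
\gamma(0) = 3.4409

For an MA(q) process X_t = eps_t + sum_i theta_i eps_{t-i} with
Var(eps_t) = sigma^2, the variance is
  gamma(0) = sigma^2 * (1 + sum_i theta_i^2).
  sum_i theta_i^2 = (0.369)^2 + (0.104)^2 = 0.136161 + 0.010816 = 0.146977.
  gamma(0) = 3 * (1 + 0.146977) = 3 * 1.146977 = 3.440931, which rounds to 3.4409.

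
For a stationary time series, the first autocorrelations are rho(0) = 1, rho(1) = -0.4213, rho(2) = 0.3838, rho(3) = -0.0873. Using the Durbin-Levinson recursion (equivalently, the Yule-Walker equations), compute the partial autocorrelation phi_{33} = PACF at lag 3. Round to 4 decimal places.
\phi_{33} = 0.1810

The PACF at lag k is phi_{kk}, the last component of the solution
to the Yule-Walker system G_k phi = r_k where
  (G_k)_{ij} = rho(|i - j|), (r_k)_i = rho(i), i,j = 1..k.
Equivalently, Durbin-Levinson gives phi_{kk} iteratively:
  phi_{11} = rho(1)
  phi_{kk} = [rho(k) - sum_{j=1..k-1} phi_{k-1,j} rho(k-j)]
            / [1 - sum_{j=1..k-1} phi_{k-1,j} rho(j)],
  phi_{k,j} = phi_{k-1,j} - phi_{kk} phi_{k-1,k-j},  j = 1..k-1.
Step k = 1:
  phi_11 = rho(1) = -0.4213.
Step k = 2:
  phi_22 = [rho(2) - phi_11 rho(1)] / [1 - phi_11 rho(1)] = [0.3838 - (-0.4213)(-0.4213)] / [1 - (-0.4213)(-0.4213)]
         = 0.20630631 / 0.82250631 = 0.250826.
  Update: phi_21 = phi_11 - phi_22 phi_11 = -0.4213 - (0.250826)(-0.4213) = -0.315627.
Step k = 3:
  phi_33 = [rho(3) - phi_21 rho(2) - phi_22 rho(1)] / [1 - phi_21 rho(1) - phi_22 rho(2)]
    numerator   = -0.0873 - (-0.315627)(0.3838) - (0.250826)(-0.4213) = 0.13951075
    denominator = 1 - (-0.315627)(-0.4213) - (0.250826)(0.3838) = 0.77075924
  phi_33 = 0.13951075 / 0.77075924 = 0.181.
Therefore phi_{33} = 0.1810.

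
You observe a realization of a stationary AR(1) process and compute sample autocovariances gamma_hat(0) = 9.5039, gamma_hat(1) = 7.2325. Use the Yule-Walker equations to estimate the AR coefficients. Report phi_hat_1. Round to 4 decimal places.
\hat\phi_{1} = 0.7610

The Yule-Walker equations for an AR(p) process read, in matrix form,
  Gamma_p phi = r_p,   with   (Gamma_p)_{ij} = gamma(|i - j|),
                       (r_p)_i = gamma(i),   i,j = 1..p.
Substitute the sample gammas (Toeplitz matrix and right-hand side of size 1):
  Gamma_p = [[9.5039]]
  r_p     = [7.2325]
With p = 1 this is the single equation gamma(0) phi_1 = gamma(1):
  phi_hat_1 = gamma(1) / gamma(0) = 7.2325 / 9.5039 = 0.7610.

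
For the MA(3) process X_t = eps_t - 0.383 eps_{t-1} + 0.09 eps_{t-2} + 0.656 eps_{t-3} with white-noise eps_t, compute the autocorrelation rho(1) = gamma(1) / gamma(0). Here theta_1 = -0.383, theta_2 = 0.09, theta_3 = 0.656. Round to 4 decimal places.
\rho(1) = -0.2261

For an MA(q) process with theta_0 = 1, the autocovariance is
  gamma(k) = sigma^2 * sum_{i=0..q-k} theta_i * theta_{i+k},
and rho(k) = gamma(k) / gamma(0). Sigma^2 cancels.
  numerator   = (1)*(-0.383) + (-0.383)*(0.09) + (0.09)*(0.656) = -0.35843.
  denominator = (1)^2 + (-0.383)^2 + (0.09)^2 + (0.656)^2 = 1.585125.
  rho(1) = -0.35843 / 1.585125 = -0.2261.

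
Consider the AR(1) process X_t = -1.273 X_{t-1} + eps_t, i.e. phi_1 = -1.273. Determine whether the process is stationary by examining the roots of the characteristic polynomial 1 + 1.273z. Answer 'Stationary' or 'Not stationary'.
\text{Not stationary}

The AR(p) characteristic polynomial is P(z) = 1 + 1.273z.
Stationarity requires all roots to lie outside the unit circle, i.e. |z| > 1 for every root.
This is linear in z: 1 + (1.273) z = 0  =>  z = -1/(1.273) = -0.785546,  |z| = 0.785546.
Moduli of all roots: 0.7855.
All moduli strictly greater than 1? No.
Verdict: Not stationary.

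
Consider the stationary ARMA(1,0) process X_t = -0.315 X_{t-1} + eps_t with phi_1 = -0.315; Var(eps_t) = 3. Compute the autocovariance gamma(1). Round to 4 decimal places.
\gamma(1) = -1.0491

Multiply the model equation by X_{t-k} and take expectations. With theta_0 = psi_0 = 1 and psi_j the MA(infinity) weights, this gives
  gamma(k) - sum_i phi_i gamma(k-i) = c_k,
  c_k = sigma^2 * sum_{j=k..q} theta_j psi_{j-k}   (c_k = 0 for k > q),
using gamma(-m) = gamma(m).
Pure AR (q = 0): c_0 = sigma^2 = 3, c_k = 0 for k >= 1.
Equations for k = 0 and k = 1 (AR order 1):
  gamma(0) = phi_1 gamma(1) + c_0
  gamma(1) = phi_1 gamma(0) + c_1
Substituting the second into the first: gamma(0) (1 - phi_1^2) = c_0 + phi_1 c_1, so
  gamma(0) = c_0 / (1 - phi_1^2) = 3 / (1 - (-0.315)^2) = 3 / 0.900775 = 3.330465.
  gamma(1) = phi_1 gamma(0) = (-0.315)(3.330465) = -1.049097.
Therefore gamma(1) = -1.0491 (to 4 decimal places).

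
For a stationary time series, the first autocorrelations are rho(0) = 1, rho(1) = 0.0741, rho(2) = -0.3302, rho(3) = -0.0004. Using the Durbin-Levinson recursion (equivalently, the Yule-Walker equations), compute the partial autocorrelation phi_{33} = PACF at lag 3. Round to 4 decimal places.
\phi_{33} = 0.0651

The PACF at lag k is phi_{kk}, the last component of the solution
to the Yule-Walker system G_k phi = r_k where
  (G_k)_{ij} = rho(|i - j|), (r_k)_i = rho(i), i,j = 1..k.
Equivalently, Durbin-Levinson gives phi_{kk} iteratively:
  phi_{11} = rho(1)
  phi_{kk} = [rho(k) - sum_{j=1..k-1} phi_{k-1,j} rho(k-j)]
            / [1 - sum_{j=1..k-1} phi_{k-1,j} rho(j)],
  phi_{k,j} = phi_{k-1,j} - phi_{kk} phi_{k-1,k-j},  j = 1..k-1.
Step k = 1:
  phi_11 = rho(1) = 0.0741.
Step k = 2:
  phi_22 = [rho(2) - phi_11 rho(1)] / [1 - phi_11 rho(1)] = [-0.3302 - (0.0741)(0.0741)] / [1 - (0.0741)(0.0741)]
         = -0.33569081 / 0.99450919 = -0.337544.
  Update: phi_21 = phi_11 - phi_22 phi_11 = 0.0741 - (-0.337544)(0.0741) = 0.099112.
Step k = 3:
  phi_33 = [rho(3) - phi_21 rho(2) - phi_22 rho(1)] / [1 - phi_21 rho(1) - phi_22 rho(2)]
    numerator   = -0.0004 - (0.099112)(-0.3302) - (-0.337544)(0.0741) = 0.05733882
    denominator = 1 - (0.099112)(0.0741) - (-0.337544)(-0.3302) = 0.8811987
  phi_33 = 0.05733882 / 0.8811987 = 0.0651.
Therefore phi_{33} = 0.0651.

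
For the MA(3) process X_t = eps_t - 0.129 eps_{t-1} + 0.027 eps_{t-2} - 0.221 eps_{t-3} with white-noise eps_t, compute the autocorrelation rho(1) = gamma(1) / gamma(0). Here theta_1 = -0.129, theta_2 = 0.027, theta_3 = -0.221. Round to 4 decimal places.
\rho(1) = -0.1299

For an MA(q) process with theta_0 = 1, the autocovariance is
  gamma(k) = sigma^2 * sum_{i=0..q-k} theta_i * theta_{i+k},
and rho(k) = gamma(k) / gamma(0). Sigma^2 cancels.
  numerator   = (1)*(-0.129) + (-0.129)*(0.027) + (0.027)*(-0.221) = -0.13845.
  denominator = (1)^2 + (-0.129)^2 + (0.027)^2 + (-0.221)^2 = 1.066211.
  rho(1) = -0.13845 / 1.066211 = -0.1299.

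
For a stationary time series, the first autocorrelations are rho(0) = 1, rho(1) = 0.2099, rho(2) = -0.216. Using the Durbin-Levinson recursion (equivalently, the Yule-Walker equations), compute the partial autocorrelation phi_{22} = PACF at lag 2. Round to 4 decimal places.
\phi_{22} = -0.2720

The PACF at lag k is phi_{kk}, the last component of the solution
to the Yule-Walker system G_k phi = r_k where
  (G_k)_{ij} = rho(|i - j|), (r_k)_i = rho(i), i,j = 1..k.
Equivalently, Durbin-Levinson gives phi_{kk} iteratively:
  phi_{11} = rho(1)
  phi_{kk} = [rho(k) - sum_{j=1..k-1} phi_{k-1,j} rho(k-j)]
            / [1 - sum_{j=1..k-1} phi_{k-1,j} rho(j)],
  phi_{k,j} = phi_{k-1,j} - phi_{kk} phi_{k-1,k-j},  j = 1..k-1.
Step k = 1:
  phi_11 = rho(1) = 0.2099.
Step k = 2:
  phi_22 = [rho(2) - phi_11 rho(1)] / [1 - phi_11 rho(1)] = [-0.216 - (0.2099)(0.2099)] / [1 - (0.2099)(0.2099)]
         = -0.26005801 / 0.95594199 = -0.272.
Therefore phi_{22} = -0.2720.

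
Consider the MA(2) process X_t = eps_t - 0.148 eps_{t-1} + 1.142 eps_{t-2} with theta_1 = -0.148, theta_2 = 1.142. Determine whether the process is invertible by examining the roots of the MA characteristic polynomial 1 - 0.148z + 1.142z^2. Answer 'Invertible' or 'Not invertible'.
\text{Not invertible}

The MA(q) characteristic polynomial is P(z) = 1 - 0.148z + 1.142z^2.
Invertibility requires all roots to lie outside the unit circle, i.e. |z| > 1 for every root.
Set 1 + (-0.148) z + (1.142) z^2 = 0, i.e. a z^2 + b z + c = 0 with a = 1.142, b = -0.148, c = 1.
Discriminant D = b^2 - 4ac = (-0.148)^2 - 4*(1.142)*1 = 0.021904 - (4.568) = -4.546096.
D < 0, so the roots are the complex-conjugate pair z = (-b +/- i sqrt(-D)) / (2a) = 0.0648 +/- 0.9335i.
For a conjugate pair |z|^2 = z * conj(z) = (product of roots) = c/a = 1/(1.142) = 0.875657, so |z| = sqrt(0.875657) = 0.9358 for both roots.
Moduli of all roots: 0.9358, 0.9358.
All moduli strictly greater than 1? No.
Verdict: Not invertible.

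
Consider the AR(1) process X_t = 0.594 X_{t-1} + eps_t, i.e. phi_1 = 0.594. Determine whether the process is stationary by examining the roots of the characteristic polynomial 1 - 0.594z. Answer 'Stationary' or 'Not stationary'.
\text{Stationary}

The AR(p) characteristic polynomial is P(z) = 1 - 0.594z.
Stationarity requires all roots to lie outside the unit circle, i.e. |z| > 1 for every root.
This is linear in z: 1 + (-0.594) z = 0  =>  z = -1/(-0.594) = 1.683502,  |z| = 1.683502.
Moduli of all roots: 1.6835.
All moduli strictly greater than 1? Yes.
Verdict: Stationary.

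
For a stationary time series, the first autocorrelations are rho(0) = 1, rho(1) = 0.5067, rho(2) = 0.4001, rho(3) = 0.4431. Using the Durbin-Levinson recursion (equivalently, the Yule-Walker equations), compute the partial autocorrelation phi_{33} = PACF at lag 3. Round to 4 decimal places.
\phi_{33} = 0.2540

The PACF at lag k is phi_{kk}, the last component of the solution
to the Yule-Walker system G_k phi = r_k where
  (G_k)_{ij} = rho(|i - j|), (r_k)_i = rho(i), i,j = 1..k.
Equivalently, Durbin-Levinson gives phi_{kk} iteratively:
  phi_{11} = rho(1)
  phi_{kk} = [rho(k) - sum_{j=1..k-1} phi_{k-1,j} rho(k-j)]
            / [1 - sum_{j=1..k-1} phi_{k-1,j} rho(j)],
  phi_{k,j} = phi_{k-1,j} - phi_{kk} phi_{k-1,k-j},  j = 1..k-1.
Step k = 1:
  phi_11 = rho(1) = 0.5067.
Step k = 2:
  phi_22 = [rho(2) - phi_11 rho(1)] / [1 - phi_11 rho(1)] = [0.4001 - (0.5067)(0.5067)] / [1 - (0.5067)(0.5067)]
         = 0.14335511 / 0.74325511 = 0.192875.
  Update: phi_21 = phi_11 - phi_22 phi_11 = 0.5067 - (0.192875)(0.5067) = 0.40897.
Step k = 3:
  phi_33 = [rho(3) - phi_21 rho(2) - phi_22 rho(1)] / [1 - phi_21 rho(1) - phi_22 rho(2)]
    numerator   = 0.4431 - (0.40897)(0.4001) - (0.192875)(0.5067) = 0.18174134
    denominator = 1 - (0.40897)(0.5067) - (0.192875)(0.4001) = 0.71560554
  phi_33 = 0.18174134 / 0.71560554 = 0.254.
Therefore phi_{33} = 0.2540.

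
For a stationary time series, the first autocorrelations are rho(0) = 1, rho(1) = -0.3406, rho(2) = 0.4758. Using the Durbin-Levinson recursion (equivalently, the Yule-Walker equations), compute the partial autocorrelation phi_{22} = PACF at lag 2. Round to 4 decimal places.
\phi_{22} = 0.4070

The PACF at lag k is phi_{kk}, the last component of the solution
to the Yule-Walker system G_k phi = r_k where
  (G_k)_{ij} = rho(|i - j|), (r_k)_i = rho(i), i,j = 1..k.
Equivalently, Durbin-Levinson gives phi_{kk} iteratively:
  phi_{11} = rho(1)
  phi_{kk} = [rho(k) - sum_{j=1..k-1} phi_{k-1,j} rho(k-j)]
            / [1 - sum_{j=1..k-1} phi_{k-1,j} rho(j)],
  phi_{k,j} = phi_{k-1,j} - phi_{kk} phi_{k-1,k-j},  j = 1..k-1.
Step k = 1:
  phi_11 = rho(1) = -0.3406.
Step k = 2:
  phi_22 = [rho(2) - phi_11 rho(1)] / [1 - phi_11 rho(1)] = [0.4758 - (-0.3406)(-0.3406)] / [1 - (-0.3406)(-0.3406)]
         = 0.35979164 / 0.88399164 = 0.407.
Therefore phi_{22} = 0.4070.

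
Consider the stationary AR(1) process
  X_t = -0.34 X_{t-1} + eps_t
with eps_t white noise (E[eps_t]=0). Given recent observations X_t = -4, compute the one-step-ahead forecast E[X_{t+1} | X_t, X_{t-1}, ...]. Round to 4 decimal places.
E[X_{t+1} \mid \mathcal F_t] = 1.3600

For an AR(p) model X_t = c + sum_i phi_i X_{t-i} + eps_t, the
one-step-ahead conditional mean is
  E[X_{t+1} | X_t, ...] = c + sum_i phi_i X_{t+1-i}.
Substitute known values:
  E[X_{t+1} | ...] = (-0.34) * (-4)
                   = 1.3600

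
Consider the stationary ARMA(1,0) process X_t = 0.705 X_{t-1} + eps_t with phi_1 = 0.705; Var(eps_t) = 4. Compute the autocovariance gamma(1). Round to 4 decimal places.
\gamma(1) = 5.6066

Multiply the model equation by X_{t-k} and take expectations. With theta_0 = psi_0 = 1 and psi_j the MA(infinity) weights, this gives
  gamma(k) - sum_i phi_i gamma(k-i) = c_k,
  c_k = sigma^2 * sum_{j=k..q} theta_j psi_{j-k}   (c_k = 0 for k > q),
using gamma(-m) = gamma(m).
Pure AR (q = 0): c_0 = sigma^2 = 4, c_k = 0 for k >= 1.
Equations for k = 0 and k = 1 (AR order 1):
  gamma(0) = phi_1 gamma(1) + c_0
  gamma(1) = phi_1 gamma(0) + c_1
Substituting the second into the first: gamma(0) (1 - phi_1^2) = c_0 + phi_1 c_1, so
  gamma(0) = c_0 / (1 - phi_1^2) = 4 / (1 - (0.705)^2) = 4 / 0.502975 = 7.952682.
  gamma(1) = phi_1 gamma(0) = (0.705)(7.952682) = 5.60664.
Therefore gamma(1) = 5.6066 (to 4 decimal places).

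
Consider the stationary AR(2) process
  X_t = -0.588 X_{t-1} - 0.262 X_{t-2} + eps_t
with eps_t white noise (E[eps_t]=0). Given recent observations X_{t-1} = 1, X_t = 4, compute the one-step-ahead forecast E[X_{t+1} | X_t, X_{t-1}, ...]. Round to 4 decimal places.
E[X_{t+1} \mid \mathcal F_t] = -2.6140

For an AR(p) model X_t = c + sum_i phi_i X_{t-i} + eps_t, the
one-step-ahead conditional mean is
  E[X_{t+1} | X_t, ...] = c + sum_i phi_i X_{t+1-i}.
Substitute known values:
  E[X_{t+1} | ...] = (-0.588) * (4) + (-0.262) * (1)
                   = -2.6140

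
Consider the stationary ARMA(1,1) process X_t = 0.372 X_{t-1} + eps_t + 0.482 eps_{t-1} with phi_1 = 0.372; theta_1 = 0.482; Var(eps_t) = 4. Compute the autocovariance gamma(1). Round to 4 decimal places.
\gamma(1) = 4.6755

Multiply the model equation by X_{t-k} and take expectations. With theta_0 = psi_0 = 1 and psi_j the MA(infinity) weights, this gives
  gamma(k) - sum_i phi_i gamma(k-i) = c_k,
  c_k = sigma^2 * sum_{j=k..q} theta_j psi_{j-k}   (c_k = 0 for k > q),
using gamma(-m) = gamma(m).
psi-weights needed (psi_j = theta_j + sum_i phi_i psi_{j-i}):
  psi_1 = theta_1 + phi_1 = 0.482 + (0.372) = 0.854
Right-hand sides:
  c_0 = sigma^2 (1 + theta_1 psi_1) = 4 * (1 + (0.482)(0.854)) = 4 * 1.411628 = 5.646512
  c_1 = sigma^2 theta_1 = 4 * (0.482) = 1.928
  c_2 = 0
Equations for k = 0 and k = 1 (AR order 1):
  gamma(0) = phi_1 gamma(1) + c_0
  gamma(1) = phi_1 gamma(0) + c_1
Substituting the second into the first: gamma(0) (1 - phi_1^2) = c_0 + phi_1 c_1, so
  gamma(0) = (c_0 + phi_1 c_1) / (1 - phi_1^2) = (5.646512 + (0.372)(1.928)) / (1 - (0.372)^2) = 6.363728 / 0.861616 = 7.385805.
  gamma(1) = phi_1 gamma(0) + c_1 = (0.372)(7.385805) + (1.928) = 4.67552.
Therefore gamma(1) = 4.6755 (to 4 decimal places).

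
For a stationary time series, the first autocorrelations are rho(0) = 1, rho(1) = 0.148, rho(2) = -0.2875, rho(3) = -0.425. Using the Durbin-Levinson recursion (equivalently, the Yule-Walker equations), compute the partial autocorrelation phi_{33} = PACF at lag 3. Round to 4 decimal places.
\phi_{33} = -0.3660

The PACF at lag k is phi_{kk}, the last component of the solution
to the Yule-Walker system G_k phi = r_k where
  (G_k)_{ij} = rho(|i - j|), (r_k)_i = rho(i), i,j = 1..k.
Equivalently, Durbin-Levinson gives phi_{kk} iteratively:
  phi_{11} = rho(1)
  phi_{kk} = [rho(k) - sum_{j=1..k-1} phi_{k-1,j} rho(k-j)]
            / [1 - sum_{j=1..k-1} phi_{k-1,j} rho(j)],
  phi_{k,j} = phi_{k-1,j} - phi_{kk} phi_{k-1,k-j},  j = 1..k-1.
Step k = 1:
  phi_11 = rho(1) = 0.148.
Step k = 2:
  phi_22 = [rho(2) - phi_11 rho(1)] / [1 - phi_11 rho(1)] = [-0.2875 - (0.148)(0.148)] / [1 - (0.148)(0.148)]
         = -0.309404 / 0.978096 = -0.316333.
  Update: phi_21 = phi_11 - phi_22 phi_11 = 0.148 - (-0.316333)(0.148) = 0.194817.
Step k = 3:
  phi_33 = [rho(3) - phi_21 rho(2) - phi_22 rho(1)] / [1 - phi_21 rho(1) - phi_22 rho(2)]
    numerator   = -0.425 - (0.194817)(-0.2875) - (-0.316333)(0.148) = -0.32217276
    denominator = 1 - (0.194817)(0.148) - (-0.316333)(-0.2875) = 0.88022132
  phi_33 = -0.32217276 / 0.88022132 = -0.366.
Therefore phi_{33} = -0.3660.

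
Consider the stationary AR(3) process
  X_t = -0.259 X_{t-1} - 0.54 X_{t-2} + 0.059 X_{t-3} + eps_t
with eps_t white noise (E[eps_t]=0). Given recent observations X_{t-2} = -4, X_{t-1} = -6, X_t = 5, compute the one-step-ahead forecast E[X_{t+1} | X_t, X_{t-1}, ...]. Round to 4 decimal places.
E[X_{t+1} \mid \mathcal F_t] = 1.7090

For an AR(p) model X_t = c + sum_i phi_i X_{t-i} + eps_t, the
one-step-ahead conditional mean is
  E[X_{t+1} | X_t, ...] = c + sum_i phi_i X_{t+1-i}.
Substitute known values:
  E[X_{t+1} | ...] = (-0.259) * (5) + (-0.54) * (-6) + (0.059) * (-4)
                   = 1.7090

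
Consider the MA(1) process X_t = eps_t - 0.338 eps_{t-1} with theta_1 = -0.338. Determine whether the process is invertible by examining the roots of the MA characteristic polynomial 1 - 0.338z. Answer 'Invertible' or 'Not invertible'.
\text{Invertible}

The MA(q) characteristic polynomial is P(z) = 1 - 0.338z.
Invertibility requires all roots to lie outside the unit circle, i.e. |z| > 1 for every root.
This is linear in z: 1 + (-0.338) z = 0  =>  z = -1/(-0.338) = 2.95858,  |z| = 2.95858.
Moduli of all roots: 2.9586.
All moduli strictly greater than 1? Yes.
Verdict: Invertible.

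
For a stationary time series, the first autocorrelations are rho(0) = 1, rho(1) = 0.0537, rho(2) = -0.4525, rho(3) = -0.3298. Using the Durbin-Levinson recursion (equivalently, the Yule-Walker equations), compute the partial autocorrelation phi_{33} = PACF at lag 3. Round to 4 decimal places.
\phi_{33} = -0.3420

The PACF at lag k is phi_{kk}, the last component of the solution
to the Yule-Walker system G_k phi = r_k where
  (G_k)_{ij} = rho(|i - j|), (r_k)_i = rho(i), i,j = 1..k.
Equivalently, Durbin-Levinson gives phi_{kk} iteratively:
  phi_{11} = rho(1)
  phi_{kk} = [rho(k) - sum_{j=1..k-1} phi_{k-1,j} rho(k-j)]
            / [1 - sum_{j=1..k-1} phi_{k-1,j} rho(j)],
  phi_{k,j} = phi_{k-1,j} - phi_{kk} phi_{k-1,k-j},  j = 1..k-1.
Step k = 1:
  phi_11 = rho(1) = 0.0537.
Step k = 2:
  phi_22 = [rho(2) - phi_11 rho(1)] / [1 - phi_11 rho(1)] = [-0.4525 - (0.0537)(0.0537)] / [1 - (0.0537)(0.0537)]
         = -0.45538369 / 0.99711631 = -0.456701.
  Update: phi_21 = phi_11 - phi_22 phi_11 = 0.0537 - (-0.456701)(0.0537) = 0.078225.
Step k = 3:
  phi_33 = [rho(3) - phi_21 rho(2) - phi_22 rho(1)] / [1 - phi_21 rho(1) - phi_22 rho(2)]
    numerator   = -0.3298 - (0.078225)(-0.4525) - (-0.456701)(0.0537) = -0.26987844
    denominator = 1 - (0.078225)(0.0537) - (-0.456701)(-0.4525) = 0.78914227
  phi_33 = -0.26987844 / 0.78914227 = -0.342.
Therefore phi_{33} = -0.3420.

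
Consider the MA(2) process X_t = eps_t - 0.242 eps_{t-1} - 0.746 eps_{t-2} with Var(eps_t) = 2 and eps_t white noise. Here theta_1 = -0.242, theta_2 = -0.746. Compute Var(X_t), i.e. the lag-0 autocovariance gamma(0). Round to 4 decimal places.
\gamma(0) = 3.2302

For an MA(q) process X_t = eps_t + sum_i theta_i eps_{t-i} with
Var(eps_t) = sigma^2, the variance is
  gamma(0) = sigma^2 * (1 + sum_i theta_i^2).
  sum_i theta_i^2 = (-0.242)^2 + (-0.746)^2 = 0.058564 + 0.556516 = 0.61508.
  gamma(0) = 2 * (1 + 0.61508) = 2 * 1.61508 = 3.23016, which rounds to 3.2302.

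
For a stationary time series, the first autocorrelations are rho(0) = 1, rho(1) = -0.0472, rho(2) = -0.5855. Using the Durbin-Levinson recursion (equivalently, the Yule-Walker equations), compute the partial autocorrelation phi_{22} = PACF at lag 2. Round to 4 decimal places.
\phi_{22} = -0.5890

The PACF at lag k is phi_{kk}, the last component of the solution
to the Yule-Walker system G_k phi = r_k where
  (G_k)_{ij} = rho(|i - j|), (r_k)_i = rho(i), i,j = 1..k.
Equivalently, Durbin-Levinson gives phi_{kk} iteratively:
  phi_{11} = rho(1)
  phi_{kk} = [rho(k) - sum_{j=1..k-1} phi_{k-1,j} rho(k-j)]
            / [1 - sum_{j=1..k-1} phi_{k-1,j} rho(j)],
  phi_{k,j} = phi_{k-1,j} - phi_{kk} phi_{k-1,k-j},  j = 1..k-1.
Step k = 1:
  phi_11 = rho(1) = -0.0472.
Step k = 2:
  phi_22 = [rho(2) - phi_11 rho(1)] / [1 - phi_11 rho(1)] = [-0.5855 - (-0.0472)(-0.0472)] / [1 - (-0.0472)(-0.0472)]
         = -0.58772784 / 0.99777216 = -0.589.
Therefore phi_{22} = -0.5890.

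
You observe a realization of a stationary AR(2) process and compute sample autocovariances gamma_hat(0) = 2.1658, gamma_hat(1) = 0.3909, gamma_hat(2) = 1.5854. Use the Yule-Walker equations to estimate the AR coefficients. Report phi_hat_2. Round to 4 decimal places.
\hat\phi_{2} = 0.7230

The Yule-Walker equations for an AR(p) process read, in matrix form,
  Gamma_p phi = r_p,   with   (Gamma_p)_{ij} = gamma(|i - j|),
                       (r_p)_i = gamma(i),   i,j = 1..p.
Substitute the sample gammas (Toeplitz matrix and right-hand side of size 2):
  Gamma_p = [[2.1658, 0.3909], [0.3909, 2.1658]]
  r_p     = [0.3909, 1.5854]
Written out:
  2.1658 phi_1 + 0.3909 phi_2 = 0.3909
  0.3909 phi_1 + 2.1658 phi_2 = 1.5854
Solve by Cramer's rule:
  det = gamma(0)^2 - gamma(1)^2 = (2.1658)^2 - (0.3909)^2 = 4.69068964 - 0.15280281 = 4.53788683
  phi_hat_1 = [gamma(1) gamma(0) - gamma(1) gamma(2)] / det = [(0.3909)(2.1658) - (0.3909)(1.5854)] / 4.53788683 = 0.22687836 / 4.53788683 = 0.05
  phi_hat_2 = [gamma(0) gamma(2) - gamma(1)^2] / det = [(2.1658)(1.5854) - (0.3909)^2] / 4.53788683 = 3.28085651 / 4.53788683 = 0.723
So phi_hat = [0.0500, 0.7230].
Therefore phi_hat_2 = 0.7230.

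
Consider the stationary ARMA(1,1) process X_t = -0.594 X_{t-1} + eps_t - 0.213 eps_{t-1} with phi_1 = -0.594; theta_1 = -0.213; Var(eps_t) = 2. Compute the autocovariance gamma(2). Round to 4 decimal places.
\gamma(2) = 1.6688

Multiply the model equation by X_{t-k} and take expectations. With theta_0 = psi_0 = 1 and psi_j the MA(infinity) weights, this gives
  gamma(k) - sum_i phi_i gamma(k-i) = c_k,
  c_k = sigma^2 * sum_{j=k..q} theta_j psi_{j-k}   (c_k = 0 for k > q),
using gamma(-m) = gamma(m).
psi-weights needed (psi_j = theta_j + sum_i phi_i psi_{j-i}):
  psi_1 = theta_1 + phi_1 = -0.213 + (-0.594) = -0.807
Right-hand sides:
  c_0 = sigma^2 (1 + theta_1 psi_1) = 2 * (1 + (-0.213)(-0.807)) = 2 * 1.171891 = 2.343782
  c_1 = sigma^2 theta_1 = 2 * (-0.213) = -0.426
  c_2 = 0
Equations for k = 0 and k = 1 (AR order 1):
  gamma(0) = phi_1 gamma(1) + c_0
  gamma(1) = phi_1 gamma(0) + c_1
Substituting the second into the first: gamma(0) (1 - phi_1^2) = c_0 + phi_1 c_1, so
  gamma(0) = (c_0 + phi_1 c_1) / (1 - phi_1^2) = (2.343782 + (-0.594)(-0.426)) / (1 - (-0.594)^2) = 2.596826 / 0.647164 = 4.012624.
  gamma(1) = phi_1 gamma(0) + c_1 = (-0.594)(4.012624) + (-0.426) = -2.809499.
For k = 2 (> q): gamma(2) = phi_1 gamma(1) = (-0.594)(-2.809499) = 1.668842.
Therefore gamma(2) = 1.6688 (to 4 decimal places).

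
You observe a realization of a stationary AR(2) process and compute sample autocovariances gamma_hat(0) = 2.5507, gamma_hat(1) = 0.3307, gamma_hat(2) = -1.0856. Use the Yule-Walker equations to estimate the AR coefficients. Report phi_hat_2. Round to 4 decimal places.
\hat\phi_{2} = -0.4500

The Yule-Walker equations for an AR(p) process read, in matrix form,
  Gamma_p phi = r_p,   with   (Gamma_p)_{ij} = gamma(|i - j|),
                       (r_p)_i = gamma(i),   i,j = 1..p.
Substitute the sample gammas (Toeplitz matrix and right-hand side of size 2):
  Gamma_p = [[2.5507, 0.3307], [0.3307, 2.5507]]
  r_p     = [0.3307, -1.0856]
Written out:
  2.5507 phi_1 + 0.3307 phi_2 = 0.3307
  0.3307 phi_1 + 2.5507 phi_2 = -1.0856
Solve by Cramer's rule:
  det = gamma(0)^2 - gamma(1)^2 = (2.5507)^2 - (0.3307)^2 = 6.50607049 - 0.10936249 = 6.396708
  phi_hat_1 = [gamma(1) gamma(0) - gamma(1) gamma(2)] / det = [(0.3307)(2.5507) - (0.3307)(-1.0856)] / 6.396708 = 1.20252441 / 6.396708 = 0.188
  phi_hat_2 = [gamma(0) gamma(2) - gamma(1)^2] / det = [(2.5507)(-1.0856) - (0.3307)^2] / 6.396708 = -2.87840241 / 6.396708 = -0.45
So phi_hat = [0.1880, -0.4500].
Therefore phi_hat_2 = -0.4500.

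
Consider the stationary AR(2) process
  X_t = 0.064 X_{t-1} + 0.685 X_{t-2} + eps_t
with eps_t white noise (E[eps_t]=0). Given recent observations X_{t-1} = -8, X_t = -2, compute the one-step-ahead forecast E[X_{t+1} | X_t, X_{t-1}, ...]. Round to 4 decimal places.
E[X_{t+1} \mid \mathcal F_t] = -5.6080

For an AR(p) model X_t = c + sum_i phi_i X_{t-i} + eps_t, the
one-step-ahead conditional mean is
  E[X_{t+1} | X_t, ...] = c + sum_i phi_i X_{t+1-i}.
Substitute known values:
  E[X_{t+1} | ...] = (0.064) * (-2) + (0.685) * (-8)
                   = -5.6080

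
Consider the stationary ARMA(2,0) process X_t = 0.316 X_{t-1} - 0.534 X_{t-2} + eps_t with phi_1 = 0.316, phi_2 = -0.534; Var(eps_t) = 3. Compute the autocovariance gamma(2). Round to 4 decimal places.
\gamma(2) = -2.0551

Multiply the model equation by X_{t-k} and take expectations. With theta_0 = psi_0 = 1 and psi_j the MA(infinity) weights, this gives
  gamma(k) - sum_i phi_i gamma(k-i) = c_k,
  c_k = sigma^2 * sum_{j=k..q} theta_j psi_{j-k}   (c_k = 0 for k > q),
using gamma(-m) = gamma(m).
Pure AR (q = 0): c_0 = sigma^2 = 3, c_k = 0 for k >= 1.
Equations for k = 0, 1, 2 (AR order 2, c_2 = 0):
  (E0) gamma(0) = phi_1 gamma(1) + phi_2 gamma(2) + c_0
  (E1) gamma(1) = phi_1 gamma(0) + phi_2 gamma(1) + c_1
  (E2) gamma(2) = phi_1 gamma(1) + phi_2 gamma(0)
From (E1): gamma(1) = A gamma(0) + B with
  A = phi_1 / (1 - phi_2) = 0.316 / 1.534 = 0.205997,   B = c_1 / (1 - phi_2) = 0 / 1.534 = 0.
Insert (E2) into (E0): gamma(0) (1 - phi_2^2) = phi_1 (1 + phi_2) gamma(1) + c_0.
  phi_1 (1 + phi_2) = (0.316)(0.466) = 0.147256,   1 - phi_2^2 = 0.714844.
Replace gamma(1) by A gamma(0) + B and collect gamma(0):
  gamma(0) [0.714844 - (0.147256)(0.205997)] = c_0 = 3
  gamma(0) * 0.68451 = 3
  gamma(0) = 3 / 0.68451 = 4.382699.
  gamma(1) = A gamma(0) = (0.205997)(4.382699) = 0.902825.
  gamma(2) = phi_1 gamma(1) + phi_2 gamma(0) = (0.316)(0.902825) + (-0.534)(4.382699) = -2.055069.
Therefore gamma(2) = -2.0551 (to 4 decimal places).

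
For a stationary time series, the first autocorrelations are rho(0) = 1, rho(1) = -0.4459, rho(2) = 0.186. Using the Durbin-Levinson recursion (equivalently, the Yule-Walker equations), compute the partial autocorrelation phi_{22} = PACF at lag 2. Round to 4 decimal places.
\phi_{22} = -0.0160

The PACF at lag k is phi_{kk}, the last component of the solution
to the Yule-Walker system G_k phi = r_k where
  (G_k)_{ij} = rho(|i - j|), (r_k)_i = rho(i), i,j = 1..k.
Equivalently, Durbin-Levinson gives phi_{kk} iteratively:
  phi_{11} = rho(1)
  phi_{kk} = [rho(k) - sum_{j=1..k-1} phi_{k-1,j} rho(k-j)]
            / [1 - sum_{j=1..k-1} phi_{k-1,j} rho(j)],
  phi_{k,j} = phi_{k-1,j} - phi_{kk} phi_{k-1,k-j},  j = 1..k-1.
Step k = 1:
  phi_11 = rho(1) = -0.4459.
Step k = 2:
  phi_22 = [rho(2) - phi_11 rho(1)] / [1 - phi_11 rho(1)] = [0.186 - (-0.4459)(-0.4459)] / [1 - (-0.4459)(-0.4459)]
         = -0.01282681 / 0.80117319 = -0.016.
Therefore phi_{22} = -0.0160.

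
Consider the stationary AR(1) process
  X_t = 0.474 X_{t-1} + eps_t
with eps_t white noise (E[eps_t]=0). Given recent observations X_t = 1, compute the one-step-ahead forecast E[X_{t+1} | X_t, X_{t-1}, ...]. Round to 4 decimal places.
E[X_{t+1} \mid \mathcal F_t] = 0.4740

For an AR(p) model X_t = c + sum_i phi_i X_{t-i} + eps_t, the
one-step-ahead conditional mean is
  E[X_{t+1} | X_t, ...] = c + sum_i phi_i X_{t+1-i}.
Substitute known values:
  E[X_{t+1} | ...] = (0.474) * (1)
                   = 0.4740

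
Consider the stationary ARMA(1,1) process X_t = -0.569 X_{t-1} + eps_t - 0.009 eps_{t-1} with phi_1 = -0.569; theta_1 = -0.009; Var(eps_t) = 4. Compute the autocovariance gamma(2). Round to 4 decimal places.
\gamma(2) = 1.9553

Multiply the model equation by X_{t-k} and take expectations. With theta_0 = psi_0 = 1 and psi_j the MA(infinity) weights, this gives
  gamma(k) - sum_i phi_i gamma(k-i) = c_k,
  c_k = sigma^2 * sum_{j=k..q} theta_j psi_{j-k}   (c_k = 0 for k > q),
using gamma(-m) = gamma(m).
psi-weights needed (psi_j = theta_j + sum_i phi_i psi_{j-i}):
  psi_1 = theta_1 + phi_1 = -0.009 + (-0.569) = -0.578
Right-hand sides:
  c_0 = sigma^2 (1 + theta_1 psi_1) = 4 * (1 + (-0.009)(-0.578)) = 4 * 1.005202 = 4.020808
  c_1 = sigma^2 theta_1 = 4 * (-0.009) = -0.036
  c_2 = 0
Equations for k = 0 and k = 1 (AR order 1):
  gamma(0) = phi_1 gamma(1) + c_0
  gamma(1) = phi_1 gamma(0) + c_1
Substituting the second into the first: gamma(0) (1 - phi_1^2) = c_0 + phi_1 c_1, so
  gamma(0) = (c_0 + phi_1 c_1) / (1 - phi_1^2) = (4.020808 + (-0.569)(-0.036)) / (1 - (-0.569)^2) = 4.041292 / 0.676239 = 5.97613.
  gamma(1) = phi_1 gamma(0) + c_1 = (-0.569)(5.97613) + (-0.036) = -3.436418.
For k = 2 (> q): gamma(2) = phi_1 gamma(1) = (-0.569)(-3.436418) = 1.955322.
Therefore gamma(2) = 1.9553 (to 4 decimal places).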